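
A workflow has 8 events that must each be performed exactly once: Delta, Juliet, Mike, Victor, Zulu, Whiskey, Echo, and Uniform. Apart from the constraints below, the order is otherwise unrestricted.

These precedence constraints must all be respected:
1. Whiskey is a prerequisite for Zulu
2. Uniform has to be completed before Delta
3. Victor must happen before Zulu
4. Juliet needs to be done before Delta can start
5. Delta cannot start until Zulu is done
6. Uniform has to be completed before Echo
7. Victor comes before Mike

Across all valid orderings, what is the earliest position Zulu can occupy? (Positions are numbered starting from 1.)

3

The events that are forced before Zulu, directly or transitively, are Victor, Whiskey. That's 2 events.
So at minimum 2 events come before Zulu, putting Zulu no earlier than position 3. That position is achievable by scheduling exactly those predecessors first.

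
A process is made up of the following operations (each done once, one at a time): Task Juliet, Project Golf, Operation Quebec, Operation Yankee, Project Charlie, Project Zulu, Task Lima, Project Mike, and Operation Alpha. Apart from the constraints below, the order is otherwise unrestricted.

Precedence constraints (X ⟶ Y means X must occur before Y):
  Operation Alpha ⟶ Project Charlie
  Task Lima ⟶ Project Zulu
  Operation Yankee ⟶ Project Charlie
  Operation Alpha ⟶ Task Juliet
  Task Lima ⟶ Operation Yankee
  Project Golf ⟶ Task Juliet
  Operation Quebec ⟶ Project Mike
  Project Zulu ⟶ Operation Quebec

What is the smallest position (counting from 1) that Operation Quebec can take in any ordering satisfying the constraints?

Every operation that must precede Operation Quebec has to come before it. Tracing all chains that end at Operation Quebec, those operations are: Project Zulu, Task Lima — 2 in total.
So at minimum 2 operations come before Operation Quebec, putting Operation Quebec no earlier than position 3. That position is achievable by scheduling exactly those predecessors first.

3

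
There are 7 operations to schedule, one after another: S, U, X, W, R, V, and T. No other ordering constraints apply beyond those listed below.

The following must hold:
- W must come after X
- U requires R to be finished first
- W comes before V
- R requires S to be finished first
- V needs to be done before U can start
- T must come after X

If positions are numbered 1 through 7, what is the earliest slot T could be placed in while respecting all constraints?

2

The only operation forced before T (directly or transitively) is X.
With 1 mandatory predecessor, the earliest T can sit is position 1+1 = 2, and placing just that one first achieves it.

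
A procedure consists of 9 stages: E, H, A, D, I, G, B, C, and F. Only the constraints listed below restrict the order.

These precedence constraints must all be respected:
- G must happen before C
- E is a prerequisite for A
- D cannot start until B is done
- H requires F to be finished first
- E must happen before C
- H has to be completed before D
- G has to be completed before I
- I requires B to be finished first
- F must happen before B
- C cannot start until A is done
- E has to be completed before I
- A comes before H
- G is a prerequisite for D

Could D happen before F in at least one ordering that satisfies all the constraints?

The constraints give a chain F → H → D, which forces F before D.
So no valid ordering can have D before F.

No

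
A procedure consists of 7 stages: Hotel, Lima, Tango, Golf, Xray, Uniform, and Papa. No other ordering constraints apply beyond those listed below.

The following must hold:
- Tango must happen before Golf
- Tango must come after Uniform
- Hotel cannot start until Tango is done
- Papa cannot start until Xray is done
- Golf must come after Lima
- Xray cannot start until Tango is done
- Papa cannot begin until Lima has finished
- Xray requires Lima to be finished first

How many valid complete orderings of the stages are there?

39

The stages with no prerequisites are Lima, Uniform; any of them can be placed first.
Counting all ways to extend the partial order to a total order gives 39.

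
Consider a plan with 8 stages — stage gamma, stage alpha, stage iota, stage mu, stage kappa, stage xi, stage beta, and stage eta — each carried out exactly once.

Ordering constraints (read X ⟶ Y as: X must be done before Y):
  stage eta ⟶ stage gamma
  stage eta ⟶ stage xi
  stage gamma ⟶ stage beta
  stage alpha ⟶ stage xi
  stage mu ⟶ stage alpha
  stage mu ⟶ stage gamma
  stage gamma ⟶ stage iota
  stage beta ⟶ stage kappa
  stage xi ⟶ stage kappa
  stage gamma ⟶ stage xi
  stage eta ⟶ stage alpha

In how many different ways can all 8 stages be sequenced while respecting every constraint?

46

The stages with no prerequisites are stage mu, stage eta; any of them can be placed first.
Systematically extending each partial ordering one stage at a time and counting, there are 46 complete orderings.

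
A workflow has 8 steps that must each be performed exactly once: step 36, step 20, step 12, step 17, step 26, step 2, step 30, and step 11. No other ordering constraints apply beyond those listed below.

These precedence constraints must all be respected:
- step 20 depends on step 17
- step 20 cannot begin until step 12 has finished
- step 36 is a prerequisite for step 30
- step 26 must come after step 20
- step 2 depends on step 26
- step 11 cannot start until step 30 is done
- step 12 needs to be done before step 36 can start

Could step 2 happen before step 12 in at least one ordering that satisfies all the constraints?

Following step 12 → step 20 → step 26 → step 2, step 12 must precede step 2 in every valid ordering.
Hence step 2 can never be scheduled before step 12.

No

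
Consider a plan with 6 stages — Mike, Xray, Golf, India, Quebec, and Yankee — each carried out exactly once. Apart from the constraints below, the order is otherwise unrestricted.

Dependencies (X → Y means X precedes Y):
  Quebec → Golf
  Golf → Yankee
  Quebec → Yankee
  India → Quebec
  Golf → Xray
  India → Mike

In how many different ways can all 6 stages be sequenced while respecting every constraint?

India is the only stage with nothing required before it, so every ordering starts there.
Enumerating by repeatedly choosing an available stage (one whose prerequisites are all placed) gives 10 distinct complete orderings.

10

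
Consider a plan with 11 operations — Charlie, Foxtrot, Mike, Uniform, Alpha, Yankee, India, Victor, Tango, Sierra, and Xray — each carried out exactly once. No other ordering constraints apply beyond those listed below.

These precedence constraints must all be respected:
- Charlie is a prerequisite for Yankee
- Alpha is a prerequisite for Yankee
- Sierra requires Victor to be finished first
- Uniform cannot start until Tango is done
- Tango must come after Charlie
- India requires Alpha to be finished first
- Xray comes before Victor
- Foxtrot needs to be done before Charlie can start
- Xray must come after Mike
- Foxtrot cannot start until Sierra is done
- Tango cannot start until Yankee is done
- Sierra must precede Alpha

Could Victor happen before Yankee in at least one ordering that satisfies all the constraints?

Victor is actually forced before Yankee by the constraints, so certainly some valid ordering has Victor first.

Yes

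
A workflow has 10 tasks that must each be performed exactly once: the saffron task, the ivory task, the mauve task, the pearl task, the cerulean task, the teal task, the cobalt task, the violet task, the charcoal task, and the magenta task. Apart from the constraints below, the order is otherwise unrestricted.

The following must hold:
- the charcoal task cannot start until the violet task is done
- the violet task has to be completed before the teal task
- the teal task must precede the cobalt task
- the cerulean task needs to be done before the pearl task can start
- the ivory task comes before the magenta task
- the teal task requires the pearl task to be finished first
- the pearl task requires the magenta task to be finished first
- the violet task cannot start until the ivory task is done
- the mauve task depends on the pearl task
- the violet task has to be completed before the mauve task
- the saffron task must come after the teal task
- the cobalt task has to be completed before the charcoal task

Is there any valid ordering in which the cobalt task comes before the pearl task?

There is a dependency chain the pearl task → the teal task → the cobalt task, so the cobalt task always comes after the pearl task.
Hence the cobalt task can never be scheduled before the pearl task.

No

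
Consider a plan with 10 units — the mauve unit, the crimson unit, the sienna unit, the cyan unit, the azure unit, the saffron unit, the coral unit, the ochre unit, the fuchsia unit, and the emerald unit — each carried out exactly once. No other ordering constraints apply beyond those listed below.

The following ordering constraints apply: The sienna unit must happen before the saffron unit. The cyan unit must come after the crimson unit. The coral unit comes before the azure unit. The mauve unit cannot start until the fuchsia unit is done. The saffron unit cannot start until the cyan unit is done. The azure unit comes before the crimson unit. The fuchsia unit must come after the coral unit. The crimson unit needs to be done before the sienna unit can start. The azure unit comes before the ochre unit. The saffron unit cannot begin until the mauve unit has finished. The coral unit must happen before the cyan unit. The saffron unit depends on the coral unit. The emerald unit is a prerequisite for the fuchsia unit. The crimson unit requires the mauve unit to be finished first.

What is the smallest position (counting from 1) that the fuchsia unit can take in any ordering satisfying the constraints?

3

Every unit that must precede the fuchsia unit has to come before it. Tracing all chains that end at the fuchsia unit, those units are: the coral unit, the emerald unit — 2 in total.
So at minimum 2 units come before the fuchsia unit, putting the fuchsia unit no earlier than position 3. That position is achievable by scheduling exactly those predecessors first.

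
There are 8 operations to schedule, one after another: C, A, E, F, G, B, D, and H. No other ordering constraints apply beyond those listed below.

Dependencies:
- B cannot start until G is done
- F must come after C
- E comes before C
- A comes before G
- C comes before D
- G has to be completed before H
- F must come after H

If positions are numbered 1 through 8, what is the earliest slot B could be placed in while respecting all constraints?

3

Every operation that must precede B has to come before it. Tracing all chains that end at B, those operations are: A, G — 2 in total.
So at minimum 2 operations come before B, putting B no earlier than position 3. That position is achievable by scheduling exactly those predecessors first.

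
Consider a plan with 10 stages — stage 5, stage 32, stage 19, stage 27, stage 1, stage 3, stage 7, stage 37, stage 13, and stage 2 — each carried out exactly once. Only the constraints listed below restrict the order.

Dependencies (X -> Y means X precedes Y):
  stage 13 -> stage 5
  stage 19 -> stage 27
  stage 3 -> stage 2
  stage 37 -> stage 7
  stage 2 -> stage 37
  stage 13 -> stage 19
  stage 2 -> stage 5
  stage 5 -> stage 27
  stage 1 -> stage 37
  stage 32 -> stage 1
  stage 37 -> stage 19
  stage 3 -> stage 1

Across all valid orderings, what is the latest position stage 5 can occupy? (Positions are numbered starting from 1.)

The only stage forced after stage 5 (directly or by a chain) is stage 27.
So at least 1 stage follows stage 5, putting stage 5 no later than position 9. That position is achievable by scheduling everything else first.

9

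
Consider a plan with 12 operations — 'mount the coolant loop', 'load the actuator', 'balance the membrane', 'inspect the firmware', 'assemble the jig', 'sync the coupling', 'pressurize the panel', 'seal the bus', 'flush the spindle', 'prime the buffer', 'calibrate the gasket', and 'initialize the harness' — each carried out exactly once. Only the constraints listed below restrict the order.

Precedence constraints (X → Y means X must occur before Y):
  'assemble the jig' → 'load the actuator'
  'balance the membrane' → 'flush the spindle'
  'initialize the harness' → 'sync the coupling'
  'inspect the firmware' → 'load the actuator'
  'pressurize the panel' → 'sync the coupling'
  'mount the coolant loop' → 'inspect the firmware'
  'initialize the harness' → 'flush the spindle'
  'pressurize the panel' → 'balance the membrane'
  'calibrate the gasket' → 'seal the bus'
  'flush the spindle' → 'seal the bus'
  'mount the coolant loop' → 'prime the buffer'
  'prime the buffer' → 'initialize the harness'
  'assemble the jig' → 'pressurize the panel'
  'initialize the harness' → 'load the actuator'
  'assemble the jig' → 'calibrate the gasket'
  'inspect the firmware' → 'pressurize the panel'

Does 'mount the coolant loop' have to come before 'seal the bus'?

Yes

There is a constraint chain 'mount the coolant loop' → 'prime the buffer' → 'initialize the harness' → 'flush the spindle' → 'seal the bus'.
So 'mount the coolant loop' must precede 'seal the bus' in any valid ordering.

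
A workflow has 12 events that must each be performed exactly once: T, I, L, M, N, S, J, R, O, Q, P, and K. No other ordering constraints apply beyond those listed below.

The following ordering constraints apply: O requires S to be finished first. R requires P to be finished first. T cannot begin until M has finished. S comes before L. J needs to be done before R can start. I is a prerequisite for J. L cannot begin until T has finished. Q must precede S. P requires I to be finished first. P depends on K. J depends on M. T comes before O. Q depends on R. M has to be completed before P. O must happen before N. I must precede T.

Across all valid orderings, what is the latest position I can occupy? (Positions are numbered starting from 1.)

Every event that must follow I has to come after it. Tracing all chains starting from I, those events are: T, L, N, S, J, R, O, Q, P — 9 in total.
With 9 mandatory successors out of 12 events total, the latest slot for I is 12−9 = 3, and it's reachable by doing all non-successors before I.

3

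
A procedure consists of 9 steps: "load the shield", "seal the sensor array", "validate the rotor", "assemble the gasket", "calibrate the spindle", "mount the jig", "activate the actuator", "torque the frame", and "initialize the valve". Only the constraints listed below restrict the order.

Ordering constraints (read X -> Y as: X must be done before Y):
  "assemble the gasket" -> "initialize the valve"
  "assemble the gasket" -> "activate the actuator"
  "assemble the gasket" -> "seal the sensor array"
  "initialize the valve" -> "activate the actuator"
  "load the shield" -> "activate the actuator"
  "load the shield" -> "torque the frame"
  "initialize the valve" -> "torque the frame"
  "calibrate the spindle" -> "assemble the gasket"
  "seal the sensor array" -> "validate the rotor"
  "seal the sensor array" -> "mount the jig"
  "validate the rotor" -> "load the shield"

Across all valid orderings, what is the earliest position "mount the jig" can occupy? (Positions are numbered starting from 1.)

4

Working backwards through the constraints from "mount the jig", its full set of required predecessors is "seal the sensor array", "assemble the gasket", "calibrate the spindle" — 3 of them.
So at minimum 3 steps come before "mount the jig", putting "mount the jig" no earlier than position 4. That position is achievable by scheduling exactly those predecessors first.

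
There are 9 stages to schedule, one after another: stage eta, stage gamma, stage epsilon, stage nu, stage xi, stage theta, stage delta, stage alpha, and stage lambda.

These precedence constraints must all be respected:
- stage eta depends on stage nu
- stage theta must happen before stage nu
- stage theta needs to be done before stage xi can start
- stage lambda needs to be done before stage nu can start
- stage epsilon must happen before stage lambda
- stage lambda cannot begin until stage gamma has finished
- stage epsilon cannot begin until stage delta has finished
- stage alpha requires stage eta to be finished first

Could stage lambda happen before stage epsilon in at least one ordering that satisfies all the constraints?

The constraints give a chain stage epsilon → stage lambda, which forces stage epsilon before stage lambda.
So no valid ordering can have stage lambda before stage epsilon.

No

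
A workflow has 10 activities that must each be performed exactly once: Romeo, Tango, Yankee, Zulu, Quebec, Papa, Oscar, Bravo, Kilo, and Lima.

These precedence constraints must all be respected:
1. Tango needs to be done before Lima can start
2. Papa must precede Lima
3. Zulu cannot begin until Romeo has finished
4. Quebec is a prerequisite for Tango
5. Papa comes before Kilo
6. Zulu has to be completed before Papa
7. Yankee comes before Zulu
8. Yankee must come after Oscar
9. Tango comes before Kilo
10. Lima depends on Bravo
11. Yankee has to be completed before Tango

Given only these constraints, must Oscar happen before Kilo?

Yes

Tracing the constraints gives a chain: Oscar → Yankee → Tango → Kilo.
So Oscar must precede Kilo in any valid ordering.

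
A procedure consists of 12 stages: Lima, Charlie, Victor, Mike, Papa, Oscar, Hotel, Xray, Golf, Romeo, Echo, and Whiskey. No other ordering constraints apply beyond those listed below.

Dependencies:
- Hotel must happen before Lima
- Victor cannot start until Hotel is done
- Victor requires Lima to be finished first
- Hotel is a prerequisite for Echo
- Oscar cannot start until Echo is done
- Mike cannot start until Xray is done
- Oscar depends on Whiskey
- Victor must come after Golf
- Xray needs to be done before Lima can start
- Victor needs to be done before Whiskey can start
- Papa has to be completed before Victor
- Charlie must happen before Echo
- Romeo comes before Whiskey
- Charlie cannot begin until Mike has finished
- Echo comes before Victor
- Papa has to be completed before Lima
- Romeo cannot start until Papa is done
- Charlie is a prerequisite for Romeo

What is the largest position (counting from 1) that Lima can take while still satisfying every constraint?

9

Following every chain forward from Lima, the stages that must come later are Victor, Oscar, Whiskey — 3 of them.
So at least 3 stages follow Lima, putting Lima no later than position 9. That position is achievable by scheduling everything else first.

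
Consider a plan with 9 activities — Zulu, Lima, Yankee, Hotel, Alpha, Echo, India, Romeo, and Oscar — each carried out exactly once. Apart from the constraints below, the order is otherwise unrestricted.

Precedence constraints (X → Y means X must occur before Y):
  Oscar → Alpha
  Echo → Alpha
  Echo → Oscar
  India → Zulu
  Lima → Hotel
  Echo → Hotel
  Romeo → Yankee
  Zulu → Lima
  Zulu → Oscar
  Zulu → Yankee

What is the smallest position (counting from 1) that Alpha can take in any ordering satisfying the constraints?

The activities that are forced before Alpha, directly or transitively, are Zulu, Echo, India, Oscar. That's 4 activities.
With 4 mandatory predecessors, the earliest Alpha can sit is position 4+1 = 5, and placing just those 4 first achieves it.

5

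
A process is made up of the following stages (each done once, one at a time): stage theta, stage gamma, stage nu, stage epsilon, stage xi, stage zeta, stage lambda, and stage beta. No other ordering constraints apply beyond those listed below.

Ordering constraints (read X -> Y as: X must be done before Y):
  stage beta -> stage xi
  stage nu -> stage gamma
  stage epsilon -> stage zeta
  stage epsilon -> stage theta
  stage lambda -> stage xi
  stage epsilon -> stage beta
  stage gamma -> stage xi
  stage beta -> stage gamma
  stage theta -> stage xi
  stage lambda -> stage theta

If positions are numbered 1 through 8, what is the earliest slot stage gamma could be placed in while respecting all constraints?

4

Working backwards through the constraints from stage gamma, its full set of required predecessors is stage nu, stage epsilon, stage beta — 3 of them.
With 3 mandatory predecessors, the earliest stage gamma can sit is position 3+1 = 4, and placing just those 3 first achieves it.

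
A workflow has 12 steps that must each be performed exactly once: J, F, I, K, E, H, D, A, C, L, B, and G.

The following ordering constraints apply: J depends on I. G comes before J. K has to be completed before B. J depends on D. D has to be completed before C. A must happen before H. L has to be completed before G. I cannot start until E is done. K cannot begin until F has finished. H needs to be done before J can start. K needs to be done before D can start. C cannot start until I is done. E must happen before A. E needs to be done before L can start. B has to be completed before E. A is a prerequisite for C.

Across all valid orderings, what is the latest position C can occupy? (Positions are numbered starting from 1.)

12

No constraint forces any step after C, so it can be placed last, in position 12.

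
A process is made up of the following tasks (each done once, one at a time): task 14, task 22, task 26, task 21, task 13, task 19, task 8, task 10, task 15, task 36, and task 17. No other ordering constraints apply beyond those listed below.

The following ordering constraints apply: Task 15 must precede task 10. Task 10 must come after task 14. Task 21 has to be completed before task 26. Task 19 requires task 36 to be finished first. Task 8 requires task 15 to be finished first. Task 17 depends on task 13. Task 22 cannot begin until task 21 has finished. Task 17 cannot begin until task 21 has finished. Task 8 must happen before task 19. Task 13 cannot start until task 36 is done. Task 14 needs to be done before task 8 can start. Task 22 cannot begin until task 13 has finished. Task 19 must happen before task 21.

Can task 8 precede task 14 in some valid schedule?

No

The constraints give a chain task 14 → task 8, which forces task 14 before task 8.
Hence task 8 can never be scheduled before task 14.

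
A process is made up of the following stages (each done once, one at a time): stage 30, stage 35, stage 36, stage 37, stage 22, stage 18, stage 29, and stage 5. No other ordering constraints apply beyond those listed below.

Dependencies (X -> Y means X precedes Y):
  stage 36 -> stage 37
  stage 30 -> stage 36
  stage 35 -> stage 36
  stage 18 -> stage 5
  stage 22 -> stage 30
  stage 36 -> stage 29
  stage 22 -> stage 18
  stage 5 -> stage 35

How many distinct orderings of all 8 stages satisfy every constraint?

8

Stage 22 is the only stage with nothing required before it, so every ordering starts there.
Counting all ways to extend the partial order to a total order gives 8.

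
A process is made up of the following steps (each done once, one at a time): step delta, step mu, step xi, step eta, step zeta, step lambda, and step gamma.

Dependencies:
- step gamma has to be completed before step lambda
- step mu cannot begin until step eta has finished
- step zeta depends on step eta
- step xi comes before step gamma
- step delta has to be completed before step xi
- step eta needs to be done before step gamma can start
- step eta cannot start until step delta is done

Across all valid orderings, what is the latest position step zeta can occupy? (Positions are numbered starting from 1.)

Step zeta has no required successors, so nothing stops it from going last (position 7).

7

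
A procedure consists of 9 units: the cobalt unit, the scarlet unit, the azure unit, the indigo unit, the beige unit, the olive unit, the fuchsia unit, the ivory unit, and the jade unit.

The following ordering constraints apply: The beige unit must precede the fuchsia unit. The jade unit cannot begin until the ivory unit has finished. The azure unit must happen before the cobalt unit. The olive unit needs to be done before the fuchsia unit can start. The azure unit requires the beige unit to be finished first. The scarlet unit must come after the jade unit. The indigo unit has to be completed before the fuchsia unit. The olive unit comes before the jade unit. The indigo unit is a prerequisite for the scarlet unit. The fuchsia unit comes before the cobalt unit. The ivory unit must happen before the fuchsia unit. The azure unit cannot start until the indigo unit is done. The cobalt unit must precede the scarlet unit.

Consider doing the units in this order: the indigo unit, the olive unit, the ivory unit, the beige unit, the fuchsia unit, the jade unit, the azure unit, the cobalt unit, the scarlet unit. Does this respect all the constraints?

Going through the constraints one by one, each required predecessor appears earlier in the sequence than its dependent — e.g. the indigo unit (position 1) is before the scarlet unit (position 9), as required.

Yes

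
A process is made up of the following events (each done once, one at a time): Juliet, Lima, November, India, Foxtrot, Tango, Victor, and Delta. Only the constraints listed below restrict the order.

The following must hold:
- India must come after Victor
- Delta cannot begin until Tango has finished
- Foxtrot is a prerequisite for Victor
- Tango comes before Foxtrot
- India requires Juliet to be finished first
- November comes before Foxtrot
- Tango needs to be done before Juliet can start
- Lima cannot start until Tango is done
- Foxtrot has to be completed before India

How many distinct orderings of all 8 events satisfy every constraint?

2 events have no prerequisites (November, Tango), so any of them could come first.
Counting all ways to extend the partial order to a total order gives 258.

258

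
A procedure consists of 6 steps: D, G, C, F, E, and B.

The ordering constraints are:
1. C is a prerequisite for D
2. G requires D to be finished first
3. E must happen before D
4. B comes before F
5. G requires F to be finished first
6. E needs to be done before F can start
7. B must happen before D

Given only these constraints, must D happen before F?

Nothing in the constraints links D and F; they are unordered relative to each other.
A valid ordering placing F before D exists, so the answer is no.

No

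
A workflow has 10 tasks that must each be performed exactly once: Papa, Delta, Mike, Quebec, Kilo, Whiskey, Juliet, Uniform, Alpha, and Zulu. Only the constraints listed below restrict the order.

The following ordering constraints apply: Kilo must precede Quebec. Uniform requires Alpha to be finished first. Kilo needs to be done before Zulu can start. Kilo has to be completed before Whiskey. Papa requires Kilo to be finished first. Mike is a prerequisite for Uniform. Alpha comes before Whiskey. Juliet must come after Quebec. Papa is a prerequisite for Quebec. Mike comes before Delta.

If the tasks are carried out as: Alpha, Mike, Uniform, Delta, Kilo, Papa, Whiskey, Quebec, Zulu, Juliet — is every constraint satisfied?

Yes

Every stated constraint is respected: Alpha sits at position 1, ahead of Whiskey at position 7, and each of the other listed pairs likewise has the predecessor earlier in the sequence.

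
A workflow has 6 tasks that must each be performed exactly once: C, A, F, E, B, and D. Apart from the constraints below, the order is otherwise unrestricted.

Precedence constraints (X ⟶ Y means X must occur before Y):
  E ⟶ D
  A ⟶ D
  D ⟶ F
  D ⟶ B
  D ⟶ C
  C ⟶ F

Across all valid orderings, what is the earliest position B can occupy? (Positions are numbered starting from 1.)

4

Working backwards through the constraints from B, its full set of required predecessors is A, E, D — 3 of them.
With 3 mandatory predecessors, the earliest B can sit is position 3+1 = 4, and placing just those 3 first achieves it.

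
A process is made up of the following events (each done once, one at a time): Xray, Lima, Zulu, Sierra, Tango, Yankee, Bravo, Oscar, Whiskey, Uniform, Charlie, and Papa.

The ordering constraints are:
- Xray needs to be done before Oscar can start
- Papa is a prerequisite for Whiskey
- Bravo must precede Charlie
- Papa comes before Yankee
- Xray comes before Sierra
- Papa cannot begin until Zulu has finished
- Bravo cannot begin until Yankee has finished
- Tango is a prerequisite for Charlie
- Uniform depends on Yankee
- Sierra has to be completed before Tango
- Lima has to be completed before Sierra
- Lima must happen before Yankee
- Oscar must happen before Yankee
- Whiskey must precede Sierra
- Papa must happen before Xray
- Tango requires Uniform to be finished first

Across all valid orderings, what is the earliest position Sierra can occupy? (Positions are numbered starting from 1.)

6

Every event that must precede Sierra has to come before it. Tracing all chains that end at Sierra, those events are: Xray, Lima, Zulu, Whiskey, Papa — 5 in total.
So at minimum 5 events come before Sierra, putting Sierra no earlier than position 6. That position is achievable by scheduling exactly those predecessors first.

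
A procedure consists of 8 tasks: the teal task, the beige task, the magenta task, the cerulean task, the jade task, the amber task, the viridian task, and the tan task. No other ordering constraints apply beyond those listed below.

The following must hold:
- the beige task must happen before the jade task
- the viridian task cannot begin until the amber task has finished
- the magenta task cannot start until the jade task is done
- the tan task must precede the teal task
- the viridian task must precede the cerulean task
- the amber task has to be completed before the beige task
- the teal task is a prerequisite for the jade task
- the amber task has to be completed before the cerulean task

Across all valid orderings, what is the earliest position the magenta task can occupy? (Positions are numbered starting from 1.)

Working backwards through the constraints from the magenta task, its full set of required predecessors is the teal task, the beige task, the jade task, the amber task, the tan task — 5 of them.
With 5 mandatory predecessors, the earliest the magenta task can sit is position 5+1 = 6, and placing just those 5 first achieves it.

6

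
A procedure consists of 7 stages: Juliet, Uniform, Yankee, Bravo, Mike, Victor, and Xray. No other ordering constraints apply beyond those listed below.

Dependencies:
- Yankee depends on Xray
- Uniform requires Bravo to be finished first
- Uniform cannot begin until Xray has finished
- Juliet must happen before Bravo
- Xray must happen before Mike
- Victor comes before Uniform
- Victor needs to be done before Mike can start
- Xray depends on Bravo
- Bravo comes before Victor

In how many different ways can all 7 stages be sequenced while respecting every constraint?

Only Juliet has no prerequisites, so it must go first.
Counting all ways to extend the partial order to a total order gives 14.

14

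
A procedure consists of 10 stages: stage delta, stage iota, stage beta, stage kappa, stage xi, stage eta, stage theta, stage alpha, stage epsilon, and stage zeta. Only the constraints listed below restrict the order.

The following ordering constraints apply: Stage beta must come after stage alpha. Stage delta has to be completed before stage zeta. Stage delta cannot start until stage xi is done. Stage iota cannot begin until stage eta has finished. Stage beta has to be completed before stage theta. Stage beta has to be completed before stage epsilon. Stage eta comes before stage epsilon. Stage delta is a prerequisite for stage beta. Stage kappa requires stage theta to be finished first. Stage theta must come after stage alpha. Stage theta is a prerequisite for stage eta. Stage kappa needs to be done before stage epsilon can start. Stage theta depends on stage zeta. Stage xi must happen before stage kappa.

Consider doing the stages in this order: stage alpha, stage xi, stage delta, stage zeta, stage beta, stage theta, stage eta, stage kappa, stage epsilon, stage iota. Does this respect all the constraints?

Yes

Every stated constraint is respected: stage xi sits at position 2, ahead of stage kappa at position 8, and each of the other listed pairs likewise has the predecessor earlier in the sequence.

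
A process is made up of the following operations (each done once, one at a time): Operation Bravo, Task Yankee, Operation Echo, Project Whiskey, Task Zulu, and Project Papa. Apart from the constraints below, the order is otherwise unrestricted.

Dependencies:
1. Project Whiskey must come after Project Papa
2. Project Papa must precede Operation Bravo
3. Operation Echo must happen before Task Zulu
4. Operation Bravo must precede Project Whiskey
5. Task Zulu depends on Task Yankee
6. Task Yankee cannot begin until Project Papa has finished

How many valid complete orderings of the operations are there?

2 operations have no prerequisites (Operation Echo, Project Papa), so any of them could come first.
Systematically extending each partial ordering one operation at a time and counting, there are 26 complete orderings.

26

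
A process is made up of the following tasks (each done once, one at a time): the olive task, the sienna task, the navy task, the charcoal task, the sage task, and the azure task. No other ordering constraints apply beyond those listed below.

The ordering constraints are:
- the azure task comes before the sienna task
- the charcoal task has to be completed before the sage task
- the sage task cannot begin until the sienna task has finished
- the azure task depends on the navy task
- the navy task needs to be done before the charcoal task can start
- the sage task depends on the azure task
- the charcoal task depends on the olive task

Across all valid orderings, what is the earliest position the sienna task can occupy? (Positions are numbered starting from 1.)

Working backwards through the constraints from the sienna task, its full set of required predecessors is the navy task, the azure task — 2 of them.
With 2 mandatory predecessors, the earliest the sienna task can sit is position 2+1 = 3, and placing just those 2 first achieves it.

3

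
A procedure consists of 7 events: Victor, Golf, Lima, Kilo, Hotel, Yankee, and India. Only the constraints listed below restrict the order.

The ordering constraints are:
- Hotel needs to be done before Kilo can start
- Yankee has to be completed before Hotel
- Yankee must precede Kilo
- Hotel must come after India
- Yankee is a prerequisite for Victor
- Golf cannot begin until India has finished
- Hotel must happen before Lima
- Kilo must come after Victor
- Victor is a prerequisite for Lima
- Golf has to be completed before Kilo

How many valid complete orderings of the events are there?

2 events have no prerequisites (Yankee, India), so any of them could come first.
Systematically extending each partial ordering one event at a time and counting, there are 37 complete orderings.

37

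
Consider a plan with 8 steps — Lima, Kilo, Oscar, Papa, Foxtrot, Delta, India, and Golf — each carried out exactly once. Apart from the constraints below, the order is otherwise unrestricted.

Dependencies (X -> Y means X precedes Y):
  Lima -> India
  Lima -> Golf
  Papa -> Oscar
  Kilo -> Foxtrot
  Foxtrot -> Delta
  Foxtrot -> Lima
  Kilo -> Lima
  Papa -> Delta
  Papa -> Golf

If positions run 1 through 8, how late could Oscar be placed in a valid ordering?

8

Nothing depends on Oscar, so it can be the final step, position 8.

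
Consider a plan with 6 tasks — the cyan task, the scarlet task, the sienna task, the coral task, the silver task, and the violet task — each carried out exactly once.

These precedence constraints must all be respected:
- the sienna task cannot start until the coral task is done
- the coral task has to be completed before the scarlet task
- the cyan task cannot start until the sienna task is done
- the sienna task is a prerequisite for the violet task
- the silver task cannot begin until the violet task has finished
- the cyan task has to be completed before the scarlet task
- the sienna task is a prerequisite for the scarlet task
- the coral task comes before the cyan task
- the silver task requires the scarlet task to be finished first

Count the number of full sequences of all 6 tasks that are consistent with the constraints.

The coral task is the only task with nothing required before it, so every ordering starts there.
Enumerating by repeatedly choosing an available task (one whose prerequisites are all placed) gives 3 distinct complete orderings.

3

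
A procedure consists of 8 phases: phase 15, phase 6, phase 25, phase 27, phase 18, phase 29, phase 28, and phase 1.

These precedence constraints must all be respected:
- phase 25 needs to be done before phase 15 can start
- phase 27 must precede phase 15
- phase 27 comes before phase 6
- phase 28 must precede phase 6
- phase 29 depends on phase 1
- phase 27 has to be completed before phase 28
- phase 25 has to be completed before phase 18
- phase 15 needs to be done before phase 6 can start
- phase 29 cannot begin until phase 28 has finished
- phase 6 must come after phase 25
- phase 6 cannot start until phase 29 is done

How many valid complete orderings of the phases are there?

221

The phases with no prerequisites are phase 25, phase 27, phase 1; any of them can be placed first.
Enumerating by repeatedly choosing an available phase (one whose prerequisites are all placed) gives 221 distinct complete orderings.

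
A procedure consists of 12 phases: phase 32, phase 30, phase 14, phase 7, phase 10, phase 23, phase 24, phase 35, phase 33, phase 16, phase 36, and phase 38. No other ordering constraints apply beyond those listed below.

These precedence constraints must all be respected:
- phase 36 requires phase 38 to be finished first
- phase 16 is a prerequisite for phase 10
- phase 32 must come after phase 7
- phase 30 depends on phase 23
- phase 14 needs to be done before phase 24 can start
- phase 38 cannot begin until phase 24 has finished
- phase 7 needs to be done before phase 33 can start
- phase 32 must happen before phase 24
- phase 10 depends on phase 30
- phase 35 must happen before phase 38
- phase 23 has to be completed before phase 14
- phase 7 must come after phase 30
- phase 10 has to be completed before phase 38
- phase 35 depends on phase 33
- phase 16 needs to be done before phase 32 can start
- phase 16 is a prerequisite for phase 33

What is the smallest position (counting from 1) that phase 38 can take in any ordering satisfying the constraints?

11

Every phase that must precede phase 38 has to come before it. Tracing all chains that end at phase 38, those phases are: phase 32, phase 30, phase 14, phase 7, phase 10, phase 23, phase 24, phase 35, phase 33, phase 16 — 10 in total.
With 10 mandatory predecessors, the earliest phase 38 can sit is position 10+1 = 11, and placing just those 10 first achieves it.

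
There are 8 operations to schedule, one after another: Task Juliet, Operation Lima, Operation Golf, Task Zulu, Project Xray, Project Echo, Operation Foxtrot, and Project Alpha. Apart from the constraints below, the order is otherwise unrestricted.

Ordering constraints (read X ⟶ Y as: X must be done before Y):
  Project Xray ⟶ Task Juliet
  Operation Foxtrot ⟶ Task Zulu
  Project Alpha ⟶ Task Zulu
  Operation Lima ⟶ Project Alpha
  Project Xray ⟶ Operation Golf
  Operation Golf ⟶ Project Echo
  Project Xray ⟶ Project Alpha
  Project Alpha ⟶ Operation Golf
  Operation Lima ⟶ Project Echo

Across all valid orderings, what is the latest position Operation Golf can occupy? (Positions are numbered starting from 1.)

The only operation forced after Operation Golf (directly or by a chain) is Project Echo.
With 1 mandatory successor out of 8 operations total, the latest slot for Operation Golf is 8−1 = 7, and it's reachable by doing all non-successors before Operation Golf.

7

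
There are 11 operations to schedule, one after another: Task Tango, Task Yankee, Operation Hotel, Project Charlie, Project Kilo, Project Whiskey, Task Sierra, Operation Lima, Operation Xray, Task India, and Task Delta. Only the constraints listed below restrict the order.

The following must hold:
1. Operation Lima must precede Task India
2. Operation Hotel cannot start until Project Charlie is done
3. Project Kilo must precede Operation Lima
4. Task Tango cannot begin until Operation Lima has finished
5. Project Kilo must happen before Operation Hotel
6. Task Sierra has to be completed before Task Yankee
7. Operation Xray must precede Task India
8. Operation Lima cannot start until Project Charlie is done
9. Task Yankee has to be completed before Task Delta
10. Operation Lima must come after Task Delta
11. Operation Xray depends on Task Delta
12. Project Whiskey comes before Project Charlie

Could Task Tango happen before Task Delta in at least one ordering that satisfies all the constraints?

No

Following Task Delta → Operation Lima → Task Tango, Task Delta must precede Task Tango in every valid ordering.
So no valid ordering can have Task Tango before Task Delta.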